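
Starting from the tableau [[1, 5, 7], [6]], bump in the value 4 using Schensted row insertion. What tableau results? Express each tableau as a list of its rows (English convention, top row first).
In row 1, 4 replaces 5 (the leftmost entry greater than 4); 5 is bumped to row 2. In row 2, 5 replaces 6 (the leftmost entry greater than 5); 6 is bumped to row 3. 6 starts a new row 3. The new tableau is [[1, 4, 7], [5], [6]].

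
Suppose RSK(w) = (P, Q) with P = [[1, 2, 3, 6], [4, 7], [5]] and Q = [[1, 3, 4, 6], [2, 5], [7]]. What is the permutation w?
5 1 2 7 4 6 3

Reverse the RSK construction: for i from n down to 1, find the cell of Q containing i, remove the entry at that cell from P, and reverse-bump it up through P; the value ejected from row 1 is w(i).

Step i=7: Q has 7 at row 3, column 1; remove 5 from row 3 of P and reverse-bump: 5 enters row 2 and ejects 4; 4 enters row 1 and ejects 3. So w(7) = 3. P is now [[1, 2, 4, 6], [5, 7]].
Step i=6: Q has 6 at row 1, column 4; remove that cell from P, ejecting 6. So w(6) = 6. P is now [[1, 2, 4], [5, 7]].
Step i=5: Q has 5 at row 2, column 2; remove 7 from row 2 of P and reverse-bump: 7 enters row 1 and ejects 4. So w(5) = 4. P is now [[1, 2, 7], [5]].
Step i=4: Q has 4 at row 1, column 3; remove that cell from P, ejecting 7. So w(4) = 7. P is now [[1, 2], [5]].
Step i=3: Q has 3 at row 1, column 2; remove that cell from P, ejecting 2. So w(3) = 2. P is now [[1], [5]].
Step i=2: Q has 2 at row 2, column 1; remove 5 from row 2 of P and reverse-bump: 5 enters row 1 and ejects 1. So w(2) = 1. P is now [[5]].
Step i=1: Q has 1 at row 1, column 1; remove that cell from P, ejecting 5. So w(1) = 5. P is now [].

So w = 5 1 2 7 4 6 3.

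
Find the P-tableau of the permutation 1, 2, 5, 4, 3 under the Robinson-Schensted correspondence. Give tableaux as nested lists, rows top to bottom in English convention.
Insert 1: appended to row 1. P = [[1]].
Insert 2: appended to row 1. P = [[1, 2]].
Insert 5: appended to row 1. P = [[1, 2, 5]].
Insert 4: 4 bumps 5 from row 1; 5 starts row 2. P = [[1, 2, 4], [5]].
Insert 3: 3 bumps 4 from row 1; 4 bumps 5 from row 2; 5 starts row 3. P = [[1, 2, 3], [4], [5]].

So P = [[1, 2, 3], [4], [5]].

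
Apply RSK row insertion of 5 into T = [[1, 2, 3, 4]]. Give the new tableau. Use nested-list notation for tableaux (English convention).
[[1, 2, 3, 4, 5]]

5 is larger than every entry of row 1, so it is appended to row 1. The new tableau is [[1, 2, 3, 4, 5]].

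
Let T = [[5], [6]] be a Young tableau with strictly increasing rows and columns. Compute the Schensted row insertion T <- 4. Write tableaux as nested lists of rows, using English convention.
[[4], [5], [6]]

In row 1, 4 replaces 5 (the leftmost entry greater than 4); 5 is bumped to row 2. In row 2, 5 replaces 6 (the leftmost entry greater than 5); 6 is bumped to row 3. 6 starts a new row 3. The new tableau is [[4], [5], [6]].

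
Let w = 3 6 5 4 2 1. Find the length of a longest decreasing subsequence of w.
5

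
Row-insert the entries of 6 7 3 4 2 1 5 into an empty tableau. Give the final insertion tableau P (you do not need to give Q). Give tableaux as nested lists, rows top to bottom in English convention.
P = [[1, 4, 5], [2, 7], [3], [6]]

Insert 6: appended to row 1. P = [[6]].
Insert 7: appended to row 1. P = [[6, 7]].
Insert 3: 3 bumps 6 from row 1; 6 starts row 2. P = [[3, 7], [6]].
Insert 4: 4 bumps 7 from row 1; 7 appends to row 2. P = [[3, 4], [6, 7]].
Insert 2: 2 bumps 3 from row 1; 3 bumps 6 from row 2; 6 starts row 3. P = [[2, 4], [3, 7], [6]].
Insert 1: 1 bumps 2 from row 1; 2 bumps 3 from row 2; 3 bumps 6 from row 3; 6 starts row 4. P = [[1, 4], [2, 7], [3], [6]].
Insert 5: appended to row 1. P = [[1, 4, 5], [2, 7], [3], [6]].

So P = [[1, 4, 5], [2, 7], [3], [6]].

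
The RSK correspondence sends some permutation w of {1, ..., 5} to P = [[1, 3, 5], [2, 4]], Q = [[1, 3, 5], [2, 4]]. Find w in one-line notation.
2 1 4 3 5

Reverse RSK: for i = n, n-1, ..., 1, locate i in Q, remove the corresponding corner cell from P, and reverse-bump its entry up through P; the value ejected from row 1 is w(i).

So w = 2 1 4 3 5.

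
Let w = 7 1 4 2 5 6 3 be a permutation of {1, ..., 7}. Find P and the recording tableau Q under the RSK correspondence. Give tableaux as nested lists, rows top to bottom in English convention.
P = [[1, 2, 3, 6], [4, 5], [7]], Q = [[1, 3, 5, 6], [2, 7], [4]]

Insert each entry of the permutation into P by Schensted row insertion, recording in Q the position of each new cell.

After inserting 7: P = [[7]].
After inserting 1: P = [[1], [7]].
After inserting 4: P = [[1, 4], [7]].
After inserting 2: P = [[1, 2], [4], [7]].
After inserting 5: P = [[1, 2, 5], [4], [7]].
After inserting 6: P = [[1, 2, 5, 6], [4], [7]].
After inserting 3: P = [[1, 2, 3, 6], [4, 5], [7]].

So P = [[1, 2, 3, 6], [4, 5], [7]], Q = [[1, 3, 5, 6], [2, 7], [4]].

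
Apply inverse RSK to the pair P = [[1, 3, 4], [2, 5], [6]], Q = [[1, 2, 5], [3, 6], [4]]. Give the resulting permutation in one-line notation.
2 6 3 1 5 4

Reverse RSK: for i = n, n-1, ..., 1, locate i in Q, remove the corresponding corner cell from P, and reverse-bump its entry up through P; the value ejected from row 1 is w(i).

So w = 2 6 3 1 5 4.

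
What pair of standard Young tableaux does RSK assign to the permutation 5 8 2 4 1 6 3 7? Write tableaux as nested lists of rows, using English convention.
Insert each entry of the permutation into P by Schensted row insertion, recording in Q the position of each new cell.

Insert 5: appended to row 1. P = [[5]].
Insert 8: appended to row 1. P = [[5, 8]].
Insert 2: 2 bumps 5 from row 1; 5 starts row 2. P = [[2, 8], [5]].
Insert 4: 4 bumps 8 from row 1; 8 appends to row 2. P = [[2, 4], [5, 8]].
Insert 1: 1 bumps 2 from row 1; 2 bumps 5 from row 2; 5 starts row 3. P = [[1, 4], [2, 8], [5]].
Insert 6: appended to row 1. P = [[1, 4, 6], [2, 8], [5]].
Insert 3: 3 bumps 4 from row 1; 4 bumps 8 from row 2; 8 appends to row 3. P = [[1, 3, 6], [2, 4], [5, 8]].
Insert 7: appended to row 1. P = [[1, 3, 6, 7], [2, 4], [5, 8]].

So P = [[1, 3, 6, 7], [2, 4], [5, 8]], Q = [[1, 2, 6, 8], [3, 4], [5, 7]].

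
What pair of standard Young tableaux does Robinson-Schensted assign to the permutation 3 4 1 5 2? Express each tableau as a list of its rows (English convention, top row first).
Insert each entry of the permutation into P by Schensted row insertion, recording in Q the position of each new cell.

Insert 3: appended to row 1. P = [[3]].
Insert 4: appended to row 1. P = [[3, 4]].
Insert 1: 1 bumps 3 from row 1; 3 starts row 2. P = [[1, 4], [3]].
Insert 5: appended to row 1. P = [[1, 4, 5], [3]].
Insert 2: 2 bumps 4 from row 1; 4 appends to row 2. P = [[1, 2, 5], [3, 4]].

So P = [[1, 2, 5], [3, 4]], Q = [[1, 2, 4], [3, 5]].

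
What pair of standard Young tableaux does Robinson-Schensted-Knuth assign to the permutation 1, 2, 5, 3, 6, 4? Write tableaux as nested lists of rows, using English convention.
P = [[1, 2, 3, 4], [5, 6]], Q = [[1, 2, 3, 5], [4, 6]]

Insert each entry of the permutation into P by Schensted row insertion, recording in Q the position of each new cell.

Insert 1: appended to row 1. P = [[1]].
Insert 2: appended to row 1. P = [[1, 2]].
Insert 5: appended to row 1. P = [[1, 2, 5]].
Insert 3: 3 bumps 5 from row 1; 5 starts row 2. P = [[1, 2, 3], [5]].
Insert 6: appended to row 1. P = [[1, 2, 3, 6], [5]].
Insert 4: 4 bumps 6 from row 1; 6 appends to row 2. P = [[1, 2, 3, 4], [5, 6]].

So P = [[1, 2, 3, 4], [5, 6]], Q = [[1, 2, 3, 5], [4, 6]].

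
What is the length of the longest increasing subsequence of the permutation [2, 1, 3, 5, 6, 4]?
4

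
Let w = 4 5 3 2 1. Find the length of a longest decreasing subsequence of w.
4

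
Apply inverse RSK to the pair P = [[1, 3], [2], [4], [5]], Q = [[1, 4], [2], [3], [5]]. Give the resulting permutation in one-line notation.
5 4 2 3 1

Reverse RSK: for i = n, n-1, ..., 1, locate i in Q, remove the corresponding corner cell from P, and reverse-bump its entry up through P; the value ejected from row 1 is w(i).

So w = 5 4 2 3 1.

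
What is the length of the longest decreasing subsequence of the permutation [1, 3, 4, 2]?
2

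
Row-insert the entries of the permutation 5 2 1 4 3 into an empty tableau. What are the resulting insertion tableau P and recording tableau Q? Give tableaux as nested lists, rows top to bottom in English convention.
Insert each entry of the permutation into P by Schensted row insertion, recording in Q the position of each new cell.

Insert 5: appended to row 1. P = [[5]].
Insert 2: 2 bumps 5 from row 1; 5 starts row 2. P = [[2], [5]].
Insert 1: 1 bumps 2 from row 1; 2 bumps 5 from row 2; 5 starts row 3. P = [[1], [2], [5]].
Insert 4: appended to row 1. P = [[1, 4], [2], [5]].
Insert 3: 3 bumps 4 from row 1; 4 appends to row 2. P = [[1, 3], [2, 4], [5]].

So P = [[1, 3], [2, 4], [5]], Q = [[1, 4], [2, 5], [3]].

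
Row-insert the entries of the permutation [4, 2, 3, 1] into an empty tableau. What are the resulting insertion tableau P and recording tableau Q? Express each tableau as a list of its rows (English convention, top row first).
Insert each entry of the permutation into P by Schensted row insertion, recording in Q the position of each new cell.

Insert 4: appended to row 1. P = [[4]].
Insert 2: 2 bumps 4 from row 1; 4 starts row 2. P = [[2], [4]].
Insert 3: appended to row 1. P = [[2, 3], [4]].
Insert 1: 1 bumps 2 from row 1; 2 bumps 4 from row 2; 4 starts row 3. P = [[1, 3], [2], [4]].

So P = [[1, 3], [2], [4]], Q = [[1, 3], [2], [4]].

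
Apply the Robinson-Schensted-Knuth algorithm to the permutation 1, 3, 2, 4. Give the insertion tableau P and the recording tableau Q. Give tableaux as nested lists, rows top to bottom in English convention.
Insert each entry of the permutation into P by Schensted row insertion, recording in Q the position of each new cell.

Insert 1: appended to row 1. P = [[1]].
Insert 3: appended to row 1. P = [[1, 3]].
Insert 2: 2 bumps 3 from row 1; 3 starts row 2. P = [[1, 2], [3]].
Insert 4: appended to row 1. P = [[1, 2, 4], [3]].

So P = [[1, 2, 4], [3]], Q = [[1, 2, 4], [3]].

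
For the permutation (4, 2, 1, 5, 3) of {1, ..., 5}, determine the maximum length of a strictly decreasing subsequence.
3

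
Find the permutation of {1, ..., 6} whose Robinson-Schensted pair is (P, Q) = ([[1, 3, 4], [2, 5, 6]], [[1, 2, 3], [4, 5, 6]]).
2 5 6 1 3 4

Reverse the RSK construction: for i from n down to 1, find the cell of Q containing i, remove the entry at that cell from P, and reverse-bump it up through P; the value ejected from row 1 is w(i).

Step i=6: Q has 6 at row 2, column 3; remove 6 from row 2 of P and reverse-bump: 6 enters row 1 and ejects 4. So w(6) = 4. P is now [[1, 3, 6], [2, 5]].
Step i=5: Q has 5 at row 2, column 2; remove 5 from row 2 of P and reverse-bump: 5 enters row 1 and ejects 3. So w(5) = 3. P is now [[1, 5, 6], [2]].
Step i=4: Q has 4 at row 2, column 1; remove 2 from row 2 of P and reverse-bump: 2 enters row 1 and ejects 1. So w(4) = 1. P is now [[2, 5, 6]].
Step i=3: Q has 3 at row 1, column 3; remove that cell from P, ejecting 6. So w(3) = 6. P is now [[2, 5]].
Step i=2: Q has 2 at row 1, column 2; remove that cell from P, ejecting 5. So w(2) = 5. P is now [[2]].
Step i=1: Q has 1 at row 1, column 1; remove that cell from P, ejecting 2. So w(1) = 2. P is now [].

So w = 2 5 6 1 3 4.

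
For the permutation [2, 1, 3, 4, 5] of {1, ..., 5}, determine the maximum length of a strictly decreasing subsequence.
2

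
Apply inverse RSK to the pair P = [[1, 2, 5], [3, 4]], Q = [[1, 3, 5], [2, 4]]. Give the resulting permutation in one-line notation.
3 1 4 2 5

Reverse the RSK construction: for i from n down to 1, find the cell of Q containing i, remove the entry at that cell from P, and reverse-bump it up through P; the value ejected from row 1 is w(i).

Step i=5: Q has 5 at row 1, column 3; remove that cell from P, ejecting 5. So w(5) = 5. P is now [[1, 2], [3, 4]].
Step i=4: Q has 4 at row 2, column 2; remove 4 from row 2 of P and reverse-bump: 4 enters row 1 and ejects 2. So w(4) = 2. P is now [[1, 4], [3]].
Step i=3: Q has 3 at row 1, column 2; remove that cell from P, ejecting 4. So w(3) = 4. P is now [[1], [3]].
Step i=2: Q has 2 at row 2, column 1; remove 3 from row 2 of P and reverse-bump: 3 enters row 1 and ejects 1. So w(2) = 1. P is now [[3]].
Step i=1: Q has 1 at row 1, column 1; remove that cell from P, ejecting 3. So w(1) = 3. P is now [].

So w = 3 1 4 2 5.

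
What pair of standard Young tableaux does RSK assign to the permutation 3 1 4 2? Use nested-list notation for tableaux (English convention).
P = [[1, 2], [3, 4]], Q = [[1, 3], [2, 4]]

Insert each entry of the permutation into P by Schensted row insertion, recording in Q the position of each new cell.

Insert 3: appended to row 1. P = [[3]].
Insert 1: 1 bumps 3 from row 1; 3 starts row 2. P = [[1], [3]].
Insert 4: appended to row 1. P = [[1, 4], [3]].
Insert 2: 2 bumps 4 from row 1; 4 appends to row 2. P = [[1, 2], [3, 4]].

So P = [[1, 2], [3, 4]], Q = [[1, 3], [2, 4]].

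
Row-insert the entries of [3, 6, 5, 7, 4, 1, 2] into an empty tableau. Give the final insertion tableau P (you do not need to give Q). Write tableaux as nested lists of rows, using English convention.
After inserting 3: P = [[3]].
After inserting 6: P = [[3, 6]].
After inserting 5: P = [[3, 5], [6]].
After inserting 7: P = [[3, 5, 7], [6]].
After inserting 4: P = [[3, 4, 7], [5], [6]].
After inserting 1: P = [[1, 4, 7], [3], [5], [6]].
After inserting 2: P = [[1, 2, 7], [3, 4], [5], [6]].

So P = [[1, 2, 7], [3, 4], [5], [6]].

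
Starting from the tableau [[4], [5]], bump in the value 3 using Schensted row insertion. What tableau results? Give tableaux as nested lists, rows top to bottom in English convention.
In row 1, 3 replaces 4 (the leftmost entry greater than 3); 4 is bumped to row 2. In row 2, 4 replaces 5 (the leftmost entry greater than 4); 5 is bumped to row 3. 5 starts a new row 3. The new tableau is [[3], [4], [5]].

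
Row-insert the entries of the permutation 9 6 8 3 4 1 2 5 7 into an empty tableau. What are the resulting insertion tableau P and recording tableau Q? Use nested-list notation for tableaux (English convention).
P = [[1, 2, 5, 7], [3, 4], [6, 8], [9]], Q = [[1, 3, 8, 9], [2, 5], [4, 7], [6]]

Insert each entry of the permutation into P by Schensted row insertion, recording in Q the position of each new cell.

Insert 9: appended to row 1. P = [[9]], Q = [[1]].
Insert 6: 6 bumps 9 from row 1; 9 starts row 2. P = [[6], [9]], Q = [[1], [2]].
Insert 8: appended to row 1. P = [[6, 8], [9]], Q = [[1, 3], [2]].
Insert 3: 3 bumps 6 from row 1; 6 bumps 9 from row 2; 9 starts row 3. P = [[3, 8], [6], [9]], Q = [[1, 3], [2], [4]].
Insert 4: 4 bumps 8 from row 1; 8 appends to row 2. P = [[3, 4], [6, 8], [9]], Q = [[1, 3], [2, 5], [4]].
Insert 1: 1 bumps 3 from row 1; 3 bumps 6 from row 2; 6 bumps 9 from row 3; 9 starts row 4. P = [[1, 4], [3, 8], [6], [9]], Q = [[1, 3], [2, 5], [4], [6]].
Insert 2: 2 bumps 4 from row 1; 4 bumps 8 from row 2; 8 appends to row 3. P = [[1, 2], [3, 4], [6, 8], [9]], Q = [[1, 3], [2, 5], [4, 7], [6]].
Insert 5: appended to row 1. P = [[1, 2, 5], [3, 4], [6, 8], [9]], Q = [[1, 3, 8], [2, 5], [4, 7], [6]].
Insert 7: appended to row 1. P = [[1, 2, 5, 7], [3, 4], [6, 8], [9]], Q = [[1, 3, 8, 9], [2, 5], [4, 7], [6]].

So P = [[1, 2, 5, 7], [3, 4], [6, 8], [9]], Q = [[1, 3, 8, 9], [2, 5], [4, 7], [6]].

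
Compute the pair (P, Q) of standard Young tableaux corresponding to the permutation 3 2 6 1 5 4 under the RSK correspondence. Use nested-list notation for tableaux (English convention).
P = [[1, 4], [2, 5], [3, 6]], Q = [[1, 3], [2, 5], [4, 6]]

Insert each entry of the permutation into P by Schensted row insertion, recording in Q the position of each new cell.

After inserting 3: P = [[3]].
After inserting 2: P = [[2], [3]].
After inserting 6: P = [[2, 6], [3]].
After inserting 1: P = [[1, 6], [2], [3]].
After inserting 5: P = [[1, 5], [2, 6], [3]].
After inserting 4: P = [[1, 4], [2, 5], [3, 6]].

So P = [[1, 4], [2, 5], [3, 6]], Q = [[1, 3], [2, 5], [4, 6]].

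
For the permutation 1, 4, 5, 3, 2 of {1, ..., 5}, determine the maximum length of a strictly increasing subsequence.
3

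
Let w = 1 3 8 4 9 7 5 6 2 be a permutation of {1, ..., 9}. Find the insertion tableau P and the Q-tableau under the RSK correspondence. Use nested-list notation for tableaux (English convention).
P = [[1, 2, 4, 5, 6], [3, 9], [7], [8]], Q = [[1, 2, 3, 5, 8], [4, 6], [7], [9]]

Insert each entry of the permutation into P by Schensted row insertion, recording in Q the position of each new cell.

Insert 1: appended to row 1. P = [[1]].
Insert 3: appended to row 1. P = [[1, 3]].
Insert 8: appended to row 1. P = [[1, 3, 8]].
Insert 4: 4 bumps 8 from row 1; 8 starts row 2. P = [[1, 3, 4], [8]].
Insert 9: appended to row 1. P = [[1, 3, 4, 9], [8]].
Insert 7: 7 bumps 9 from row 1; 9 appends to row 2. P = [[1, 3, 4, 7], [8, 9]].
Insert 5: 5 bumps 7 from row 1; 7 bumps 8 from row 2; 8 starts row 3. P = [[1, 3, 4, 5], [7, 9], [8]].
Insert 6: appended to row 1. P = [[1, 3, 4, 5, 6], [7, 9], [8]].
Insert 2: 2 bumps 3 from row 1; 3 bumps 7 from row 2; 7 bumps 8 from row 3; 8 starts row 4. P = [[1, 2, 4, 5, 6], [3, 9], [7], [8]].

So P = [[1, 2, 4, 5, 6], [3, 9], [7], [8]], Q = [[1, 2, 3, 5, 8], [4, 6], [7], [9]].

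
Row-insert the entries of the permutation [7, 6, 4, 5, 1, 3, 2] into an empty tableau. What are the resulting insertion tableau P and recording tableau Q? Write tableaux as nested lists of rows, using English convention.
Insert each entry of the permutation into P by Schensted row insertion, recording in Q the position of each new cell.

After inserting 7: P = [[7]].
After inserting 6: P = [[6], [7]].
After inserting 4: P = [[4], [6], [7]].
After inserting 5: P = [[4, 5], [6], [7]].
After inserting 1: P = [[1, 5], [4], [6], [7]].
After inserting 3: P = [[1, 3], [4, 5], [6], [7]].
After inserting 2: P = [[1, 2], [3, 5], [4], [6], [7]].

So P = [[1, 2], [3, 5], [4], [6], [7]], Q = [[1, 4], [2, 6], [3], [5], [7]].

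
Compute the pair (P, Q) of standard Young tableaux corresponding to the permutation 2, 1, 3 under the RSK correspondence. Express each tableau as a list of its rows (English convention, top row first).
P = [[1, 3], [2]], Q = [[1, 3], [2]]

Insert each entry of the permutation into P by Schensted row insertion, recording in Q the position of each new cell.

Insert 2: appended to row 1. P = [[2]], Q = [[1]].
Insert 1: 1 bumps 2 from row 1; 2 starts row 2. P = [[1], [2]], Q = [[1], [2]].
Insert 3: appended to row 1. P = [[1, 3], [2]], Q = [[1, 3], [2]].

So P = [[1, 3], [2]], Q = [[1, 3], [2]].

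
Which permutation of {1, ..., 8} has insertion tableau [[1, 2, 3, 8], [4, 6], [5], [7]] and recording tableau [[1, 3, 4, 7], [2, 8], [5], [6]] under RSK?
7 1 5 6 4 2 8 3

Reverse the RSK construction: for i from n down to 1, find the cell of Q containing i, remove the entry at that cell from P, and reverse-bump it up through P; the value ejected from row 1 is w(i).

Step i=8: Q has 8 at row 2, column 2; remove 6 from row 2 of P and reverse-bump: 6 enters row 1 and ejects 3. So w(8) = 3. P is now [[1, 2, 6, 8], [4], [5], [7]].
Step i=7: Q has 7 at row 1, column 4; remove that cell from P, ejecting 8. So w(7) = 8. P is now [[1, 2, 6], [4], [5], [7]].
Step i=6: Q has 6 at row 4, column 1; remove 7 from row 4 of P and reverse-bump: 7 enters row 3 and ejects 5; 5 enters row 2 and ejects 4; 4 enters row 1 and ejects 2. So w(6) = 2. P is now [[1, 4, 6], [5], [7]].
Step i=5: Q has 5 at row 3, column 1; remove 7 from row 3 of P and reverse-bump: 7 enters row 2 and ejects 5; 5 enters row 1 and ejects 4. So w(5) = 4. P is now [[1, 5, 6], [7]].
Step i=4: Q has 4 at row 1, column 3; remove that cell from P, ejecting 6. So w(4) = 6. P is now [[1, 5], [7]].
Step i=3: Q has 3 at row 1, column 2; remove that cell from P, ejecting 5. So w(3) = 5. P is now [[1], [7]].
Step i=2: Q has 2 at row 2, column 1; remove 7 from row 2 of P and reverse-bump: 7 enters row 1 and ejects 1. So w(2) = 1. P is now [[7]].
Step i=1: Q has 1 at row 1, column 1; remove that cell from P, ejecting 7. So w(1) = 7. P is now [].

So w = 7 1 5 6 4 2 8 3.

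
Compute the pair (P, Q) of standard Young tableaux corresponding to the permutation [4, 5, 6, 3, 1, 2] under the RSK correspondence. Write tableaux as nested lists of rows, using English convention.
P = [[1, 2, 6], [3, 5], [4]], Q = [[1, 2, 3], [4, 6], [5]]

Insert each entry of the permutation into P by Schensted row insertion, recording in Q the position of each new cell.

Insert 4: appended to row 1. P = [[4]].
Insert 5: appended to row 1. P = [[4, 5]].
Insert 6: appended to row 1. P = [[4, 5, 6]].
Insert 3: 3 bumps 4 from row 1; 4 starts row 2. P = [[3, 5, 6], [4]].
Insert 1: 1 bumps 3 from row 1; 3 bumps 4 from row 2; 4 starts row 3. P = [[1, 5, 6], [3], [4]].
Insert 2: 2 bumps 5 from row 1; 5 appends to row 2. P = [[1, 2, 6], [3, 5], [4]].

So P = [[1, 2, 6], [3, 5], [4]], Q = [[1, 2, 3], [4, 6], [5]].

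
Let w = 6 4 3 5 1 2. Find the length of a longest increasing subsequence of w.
2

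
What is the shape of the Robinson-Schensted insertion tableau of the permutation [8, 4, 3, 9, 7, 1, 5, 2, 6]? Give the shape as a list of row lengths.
[3, 2, 2, 2]

RSK row insertion gives P = [[1, 2, 6], [3, 5], [4, 7], [8, 9]], which has shape [3, 2, 2, 2].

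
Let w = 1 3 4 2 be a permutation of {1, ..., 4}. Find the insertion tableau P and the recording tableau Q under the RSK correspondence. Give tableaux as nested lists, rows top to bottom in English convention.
Insert each entry of the permutation into P by Schensted row insertion, recording in Q the position of each new cell.

After inserting 1: P = [[1]].
After inserting 3: P = [[1, 3]].
After inserting 4: P = [[1, 3, 4]].
After inserting 2: P = [[1, 2, 4], [3]].

So P = [[1, 2, 4], [3]], Q = [[1, 2, 3], [4]].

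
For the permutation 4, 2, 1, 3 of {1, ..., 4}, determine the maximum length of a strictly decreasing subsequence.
3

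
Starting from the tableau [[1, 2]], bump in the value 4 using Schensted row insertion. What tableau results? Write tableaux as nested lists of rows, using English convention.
4 is larger than every entry of row 1, so it is appended to row 1. The new tableau is [[1, 2, 4]].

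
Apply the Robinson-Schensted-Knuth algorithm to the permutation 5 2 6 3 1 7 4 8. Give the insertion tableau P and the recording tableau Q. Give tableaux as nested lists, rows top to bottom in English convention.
P = [[1, 3, 4, 8], [2, 6, 7], [5]], Q = [[1, 3, 6, 8], [2, 4, 7], [5]]

Insert each entry of the permutation into P by Schensted row insertion, recording in Q the position of each new cell.

After inserting 5: P = [[5]].
After inserting 2: P = [[2], [5]].
After inserting 6: P = [[2, 6], [5]].
After inserting 3: P = [[2, 3], [5, 6]].
After inserting 1: P = [[1, 3], [2, 6], [5]].
After inserting 7: P = [[1, 3, 7], [2, 6], [5]].
After inserting 4: P = [[1, 3, 4], [2, 6, 7], [5]].
After inserting 8: P = [[1, 3, 4, 8], [2, 6, 7], [5]].

So P = [[1, 3, 4, 8], [2, 6, 7], [5]], Q = [[1, 3, 6, 8], [2, 4, 7], [5]].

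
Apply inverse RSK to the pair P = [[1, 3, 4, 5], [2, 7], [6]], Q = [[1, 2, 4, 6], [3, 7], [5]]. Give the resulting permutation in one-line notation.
Reverse the RSK construction: for i from n down to 1, find the cell of Q containing i, remove the entry at that cell from P, and reverse-bump it up through P; the value ejected from row 1 is w(i).

Step i=7: Q has 7 at row 2, column 2; remove 7 from row 2 of P and reverse-bump: 7 enters row 1 and ejects 5. So w(7) = 5. P is now [[1, 3, 4, 7], [2], [6]].
Step i=6: Q has 6 at row 1, column 4; remove that cell from P, ejecting 7. So w(6) = 7. P is now [[1, 3, 4], [2], [6]].
Step i=5: Q has 5 at row 3, column 1; remove 6 from row 3 of P and reverse-bump: 6 enters row 2 and ejects 2; 2 enters row 1 and ejects 1. So w(5) = 1. P is now [[2, 3, 4], [6]].
Step i=4: Q has 4 at row 1, column 3; remove that cell from P, ejecting 4. So w(4) = 4. P is now [[2, 3], [6]].
Step i=3: Q has 3 at row 2, column 1; remove 6 from row 2 of P and reverse-bump: 6 enters row 1 and ejects 3. So w(3) = 3. P is now [[2, 6]].
Step i=2: Q has 2 at row 1, column 2; remove that cell from P, ejecting 6. So w(2) = 6. P is now [[2]].
Step i=1: Q has 1 at row 1, column 1; remove that cell from P, ejecting 2. So w(1) = 2. P is now [].

So w = 2 6 3 4 1 7 5.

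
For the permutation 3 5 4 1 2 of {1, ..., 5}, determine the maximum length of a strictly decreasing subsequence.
3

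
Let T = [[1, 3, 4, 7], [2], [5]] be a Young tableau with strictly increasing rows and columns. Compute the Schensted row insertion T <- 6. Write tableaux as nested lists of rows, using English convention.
[[1, 3, 4, 6], [2, 7], [5]]

In row 1, 6 replaces 7 (the leftmost entry greater than 6); 7 is bumped to row 2. 7 is appended to row 2. The new tableau is [[1, 3, 4, 6], [2, 7], [5]].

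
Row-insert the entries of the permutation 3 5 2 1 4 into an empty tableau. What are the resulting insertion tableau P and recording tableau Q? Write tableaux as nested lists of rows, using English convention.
P = [[1, 4], [2, 5], [3]], Q = [[1, 2], [3, 5], [4]]

Insert each entry of the permutation into P by Schensted row insertion, recording in Q the position of each new cell.

After inserting 3: P = [[3]].
After inserting 5: P = [[3, 5]].
After inserting 2: P = [[2, 5], [3]].
After inserting 1: P = [[1, 5], [2], [3]].
After inserting 4: P = [[1, 4], [2, 5], [3]].

So P = [[1, 4], [2, 5], [3]], Q = [[1, 2], [3, 5], [4]].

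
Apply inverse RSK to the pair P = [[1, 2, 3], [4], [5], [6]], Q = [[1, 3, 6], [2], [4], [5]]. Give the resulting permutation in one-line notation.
6 1 5 4 2 3

Reverse the RSK construction: for i from n down to 1, find the cell of Q containing i, remove the entry at that cell from P, and reverse-bump it up through P; the value ejected from row 1 is w(i).

Step i=6: Q has 6 at row 1, column 3; remove that cell from P, ejecting 3. So w(6) = 3. P is now [[1, 2], [4], [5], [6]].
Step i=5: Q has 5 at row 4, column 1; remove 6 from row 4 of P and reverse-bump: 6 enters row 3 and ejects 5; 5 enters row 2 and ejects 4; 4 enters row 1 and ejects 2. So w(5) = 2. P is now [[1, 4], [5], [6]].
Step i=4: Q has 4 at row 3, column 1; remove 6 from row 3 of P and reverse-bump: 6 enters row 2 and ejects 5; 5 enters row 1 and ejects 4. So w(4) = 4. P is now [[1, 5], [6]].
Step i=3: Q has 3 at row 1, column 2; remove that cell from P, ejecting 5. So w(3) = 5. P is now [[1], [6]].
Step i=2: Q has 2 at row 2, column 1; remove 6 from row 2 of P and reverse-bump: 6 enters row 1 and ejects 1. So w(2) = 1. P is now [[6]].
Step i=1: Q has 1 at row 1, column 1; remove that cell from P, ejecting 6. So w(1) = 6. P is now [].

So w = 6 1 5 4 2 3.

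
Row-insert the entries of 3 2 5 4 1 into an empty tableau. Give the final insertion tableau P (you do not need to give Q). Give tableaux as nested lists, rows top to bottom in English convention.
Insert 3: appended to row 1. P = [[3]].
Insert 2: 2 bumps 3 from row 1; 3 starts row 2. P = [[2], [3]].
Insert 5: appended to row 1. P = [[2, 5], [3]].
Insert 4: 4 bumps 5 from row 1; 5 appends to row 2. P = [[2, 4], [3, 5]].
Insert 1: 1 bumps 2 from row 1; 2 bumps 3 from row 2; 3 starts row 3. P = [[1, 4], [2, 5], [3]].

So P = [[1, 4], [2, 5], [3]].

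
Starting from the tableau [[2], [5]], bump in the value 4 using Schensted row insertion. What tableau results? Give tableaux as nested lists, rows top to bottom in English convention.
[[2, 4], [5]]

4 is larger than every entry of row 1, so it is appended to row 1. The new tableau is [[2, 4], [5]].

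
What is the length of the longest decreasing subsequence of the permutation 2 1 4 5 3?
2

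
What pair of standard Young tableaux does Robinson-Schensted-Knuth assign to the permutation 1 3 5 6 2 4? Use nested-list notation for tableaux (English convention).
P = [[1, 2, 4, 6], [3, 5]], Q = [[1, 2, 3, 4], [5, 6]]

Insert each entry of the permutation into P by Schensted row insertion, recording in Q the position of each new cell.

Insert 1: appended to row 1. P = [[1]].
Insert 3: appended to row 1. P = [[1, 3]].
Insert 5: appended to row 1. P = [[1, 3, 5]].
Insert 6: appended to row 1. P = [[1, 3, 5, 6]].
Insert 2: 2 bumps 3 from row 1; 3 starts row 2. P = [[1, 2, 5, 6], [3]].
Insert 4: 4 bumps 5 from row 1; 5 appends to row 2. P = [[1, 2, 4, 6], [3, 5]].

So P = [[1, 2, 4, 6], [3, 5]], Q = [[1, 2, 3, 4], [5, 6]].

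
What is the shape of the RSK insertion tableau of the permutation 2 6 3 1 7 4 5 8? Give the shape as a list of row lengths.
Row-insert each entry into an empty tableau.

After inserting 2: P = [[2]].
After inserting 6: P = [[2, 6]].
After inserting 3: P = [[2, 3], [6]].
After inserting 1: P = [[1, 3], [2], [6]].
After inserting 7: P = [[1, 3, 7], [2], [6]].
After inserting 4: P = [[1, 3, 4], [2, 7], [6]].
After inserting 5: P = [[1, 3, 4, 5], [2, 7], [6]].
After inserting 8: P = [[1, 3, 4, 5, 8], [2, 7], [6]].

The final insertion tableau P = [[1, 3, 4, 5, 8], [2, 7], [6]] has shape [5, 2, 1].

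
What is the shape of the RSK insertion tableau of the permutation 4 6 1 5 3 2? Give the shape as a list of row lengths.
RSK row insertion gives P = [[1, 2], [3, 5], [4], [6]], which has shape [2, 2, 1, 1].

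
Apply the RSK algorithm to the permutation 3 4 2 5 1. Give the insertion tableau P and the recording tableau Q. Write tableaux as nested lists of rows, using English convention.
P = [[1, 4, 5], [2], [3]], Q = [[1, 2, 4], [3], [5]]

Insert each entry of the permutation into P by Schensted row insertion, recording in Q the position of each new cell.

Insert 3: appended to row 1. P = [[3]].
Insert 4: appended to row 1. P = [[3, 4]].
Insert 2: 2 bumps 3 from row 1; 3 starts row 2. P = [[2, 4], [3]].
Insert 5: appended to row 1. P = [[2, 4, 5], [3]].
Insert 1: 1 bumps 2 from row 1; 2 bumps 3 from row 2; 3 starts row 3. P = [[1, 4, 5], [2], [3]].

So P = [[1, 4, 5], [2], [3]], Q = [[1, 2, 4], [3], [5]].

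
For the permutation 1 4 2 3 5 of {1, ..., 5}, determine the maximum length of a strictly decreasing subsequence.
2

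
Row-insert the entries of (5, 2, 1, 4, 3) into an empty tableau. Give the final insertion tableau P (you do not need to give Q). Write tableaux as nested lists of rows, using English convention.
P = [[1, 3], [2, 4], [5]]

Insert 5: appended to row 1. P = [[5]].
Insert 2: 2 bumps 5 from row 1; 5 starts row 2. P = [[2], [5]].
Insert 1: 1 bumps 2 from row 1; 2 bumps 5 from row 2; 5 starts row 3. P = [[1], [2], [5]].
Insert 4: appended to row 1. P = [[1, 4], [2], [5]].
Insert 3: 3 bumps 4 from row 1; 4 appends to row 2. P = [[1, 3], [2, 4], [5]].

So P = [[1, 3], [2, 4], [5]].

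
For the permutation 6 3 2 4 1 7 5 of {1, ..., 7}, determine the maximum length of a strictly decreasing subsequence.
4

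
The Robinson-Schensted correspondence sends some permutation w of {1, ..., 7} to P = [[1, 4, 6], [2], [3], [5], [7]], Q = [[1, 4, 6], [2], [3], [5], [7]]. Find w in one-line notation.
7 5 3 4 2 6 1

Reverse the RSK construction: for i from n down to 1, find the cell of Q containing i, remove the entry at that cell from P, and reverse-bump it up through P; the value ejected from row 1 is w(i).

Step i=7: Q has 7 at row 5, column 1; remove 7 from row 5 of P and reverse-bump: 7 enters row 4 and ejects 5; 5 enters row 3 and ejects 3; 3 enters row 2 and ejects 2; 2 enters row 1 and ejects 1. So w(7) = 1. P is now [[2, 4, 6], [3], [5], [7]].
Step i=6: Q has 6 at row 1, column 3; remove that cell from P, ejecting 6. So w(6) = 6. P is now [[2, 4], [3], [5], [7]].
Step i=5: Q has 5 at row 4, column 1; remove 7 from row 4 of P and reverse-bump: 7 enters row 3 and ejects 5; 5 enters row 2 and ejects 3; 3 enters row 1 and ejects 2. So w(5) = 2. P is now [[3, 4], [5], [7]].
Step i=4: Q has 4 at row 1, column 2; remove that cell from P, ejecting 4. So w(4) = 4. P is now [[3], [5], [7]].
Step i=3: Q has 3 at row 3, column 1; remove 7 from row 3 of P and reverse-bump: 7 enters row 2 and ejects 5; 5 enters row 1 and ejects 3. So w(3) = 3. P is now [[5], [7]].
Step i=2: Q has 2 at row 2, column 1; remove 7 from row 2 of P and reverse-bump: 7 enters row 1 and ejects 5. So w(2) = 5. P is now [[7]].
Step i=1: Q has 1 at row 1, column 1; remove that cell from P, ejecting 7. So w(1) = 7. P is now [].

So w = 7 5 3 4 2 6 1.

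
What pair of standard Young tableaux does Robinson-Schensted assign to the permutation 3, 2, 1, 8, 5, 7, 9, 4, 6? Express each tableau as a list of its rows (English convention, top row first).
Insert each entry of the permutation into P by Schensted row insertion, recording in Q the position of each new cell.

Insert 3: appended to row 1. P = [[3]], Q = [[1]].
Insert 2: 2 bumps 3 from row 1; 3 starts row 2. P = [[2], [3]], Q = [[1], [2]].
Insert 1: 1 bumps 2 from row 1; 2 bumps 3 from row 2; 3 starts row 3. P = [[1], [2], [3]], Q = [[1], [2], [3]].
Insert 8: appended to row 1. P = [[1, 8], [2], [3]], Q = [[1, 4], [2], [3]].
Insert 5: 5 bumps 8 from row 1; 8 appends to row 2. P = [[1, 5], [2, 8], [3]], Q = [[1, 4], [2, 5], [3]].
Insert 7: appended to row 1. P = [[1, 5, 7], [2, 8], [3]], Q = [[1, 4, 6], [2, 5], [3]].
Insert 9: appended to row 1. P = [[1, 5, 7, 9], [2, 8], [3]], Q = [[1, 4, 6, 7], [2, 5], [3]].
Insert 4: 4 bumps 5 from row 1; 5 bumps 8 from row 2; 8 appends to row 3. P = [[1, 4, 7, 9], [2, 5], [3, 8]], Q = [[1, 4, 6, 7], [2, 5], [3, 8]].
Insert 6: 6 bumps 7 from row 1; 7 appends to row 2. P = [[1, 4, 6, 9], [2, 5, 7], [3, 8]], Q = [[1, 4, 6, 7], [2, 5, 9], [3, 8]].

So P = [[1, 4, 6, 9], [2, 5, 7], [3, 8]], Q = [[1, 4, 6, 7], [2, 5, 9], [3, 8]].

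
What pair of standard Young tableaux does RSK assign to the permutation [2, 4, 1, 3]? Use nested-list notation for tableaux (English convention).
P = [[1, 3], [2, 4]], Q = [[1, 2], [3, 4]]

Insert each entry of the permutation into P by Schensted row insertion, recording in Q the position of each new cell.

After inserting 2: P = [[2]].
After inserting 4: P = [[2, 4]].
After inserting 1: P = [[1, 4], [2]].
After inserting 3: P = [[1, 3], [2, 4]].

So P = [[1, 3], [2, 4]], Q = [[1, 2], [3, 4]].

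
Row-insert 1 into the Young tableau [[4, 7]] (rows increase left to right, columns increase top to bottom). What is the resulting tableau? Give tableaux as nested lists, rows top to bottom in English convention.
[[1, 7], [4]]

In row 1, 1 replaces 4 (the leftmost entry greater than 1); 4 is bumped to row 2. 4 starts a new row 2. The new tableau is [[1, 7], [4]].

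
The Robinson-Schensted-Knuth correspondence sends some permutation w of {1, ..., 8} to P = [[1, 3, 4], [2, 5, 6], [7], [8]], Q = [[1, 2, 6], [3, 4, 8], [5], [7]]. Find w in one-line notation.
2 8 1 7 5 6 3 4

Reverse the RSK construction: for i from n down to 1, find the cell of Q containing i, remove the entry at that cell from P, and reverse-bump it up through P; the value ejected from row 1 is w(i).

Step i=8: Q has 8 at row 2, column 3; remove 6 from row 2 of P and reverse-bump: 6 enters row 1 and ejects 4. So w(8) = 4. P is now [[1, 3, 6], [2, 5], [7], [8]].
Step i=7: Q has 7 at row 4, column 1; remove 8 from row 4 of P and reverse-bump: 8 enters row 3 and ejects 7; 7 enters row 2 and ejects 5; 5 enters row 1 and ejects 3. So w(7) = 3. P is now [[1, 5, 6], [2, 7], [8]].
Step i=6: Q has 6 at row 1, column 3; remove that cell from P, ejecting 6. So w(6) = 6. P is now [[1, 5], [2, 7], [8]].
Step i=5: Q has 5 at row 3, column 1; remove 8 from row 3 of P and reverse-bump: 8 enters row 2 and ejects 7; 7 enters row 1 and ejects 5. So w(5) = 5. P is now [[1, 7], [2, 8]].
Step i=4: Q has 4 at row 2, column 2; remove 8 from row 2 of P and reverse-bump: 8 enters row 1 and ejects 7. So w(4) = 7. P is now [[1, 8], [2]].
Step i=3: Q has 3 at row 2, column 1; remove 2 from row 2 of P and reverse-bump: 2 enters row 1 and ejects 1. So w(3) = 1. P is now [[2, 8]].
Step i=2: Q has 2 at row 1, column 2; remove that cell from P, ejecting 8. So w(2) = 8. P is now [[2]].
Step i=1: Q has 1 at row 1, column 1; remove that cell from P, ejecting 2. So w(1) = 2. P is now [].

So w = 2 8 1 7 5 6 3 4.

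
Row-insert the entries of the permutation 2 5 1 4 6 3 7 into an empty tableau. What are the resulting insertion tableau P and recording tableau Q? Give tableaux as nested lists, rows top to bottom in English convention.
Insert each entry of the permutation into P by Schensted row insertion, recording in Q the position of each new cell.

Insert 2: appended to row 1. P = [[2]], Q = [[1]].
Insert 5: appended to row 1. P = [[2, 5]], Q = [[1, 2]].
Insert 1: 1 bumps 2 from row 1; 2 starts row 2. P = [[1, 5], [2]], Q = [[1, 2], [3]].
Insert 4: 4 bumps 5 from row 1; 5 appends to row 2. P = [[1, 4], [2, 5]], Q = [[1, 2], [3, 4]].
Insert 6: appended to row 1. P = [[1, 4, 6], [2, 5]], Q = [[1, 2, 5], [3, 4]].
Insert 3: 3 bumps 4 from row 1; 4 bumps 5 from row 2; 5 starts row 3. P = [[1, 3, 6], [2, 4], [5]], Q = [[1, 2, 5], [3, 4], [6]].
Insert 7: appended to row 1. P = [[1, 3, 6, 7], [2, 4], [5]], Q = [[1, 2, 5, 7], [3, 4], [6]].

So P = [[1, 3, 6, 7], [2, 4], [5]], Q = [[1, 2, 5, 7], [3, 4], [6]].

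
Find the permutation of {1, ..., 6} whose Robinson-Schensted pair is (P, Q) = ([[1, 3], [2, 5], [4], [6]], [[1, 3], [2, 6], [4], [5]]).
Reverse RSK: for i = n, n-1, ..., 1, locate i in Q, remove the corresponding corner cell from P, and reverse-bump its entry up through P; the value ejected from row 1 is w(i).

So w = 6 4 5 2 1 3.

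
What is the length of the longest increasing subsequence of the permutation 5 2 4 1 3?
2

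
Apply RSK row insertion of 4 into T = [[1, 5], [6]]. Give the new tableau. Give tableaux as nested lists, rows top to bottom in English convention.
In row 1, 4 replaces 5 (the leftmost entry greater than 4); 5 is bumped to row 2. In row 2, 5 replaces 6 (the leftmost entry greater than 5); 6 is bumped to row 3. 6 starts a new row 3. The new tableau is [[1, 4], [5], [6]].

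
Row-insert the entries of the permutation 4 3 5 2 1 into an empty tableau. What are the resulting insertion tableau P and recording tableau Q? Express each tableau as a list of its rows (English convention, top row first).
Insert each entry of the permutation into P by Schensted row insertion, recording in Q the position of each new cell.

Insert 4: appended to row 1. P = [[4]].
Insert 3: 3 bumps 4 from row 1; 4 starts row 2. P = [[3], [4]].
Insert 5: appended to row 1. P = [[3, 5], [4]].
Insert 2: 2 bumps 3 from row 1; 3 bumps 4 from row 2; 4 starts row 3. P = [[2, 5], [3], [4]].
Insert 1: 1 bumps 2 from row 1; 2 bumps 3 from row 2; 3 bumps 4 from row 3; 4 starts row 4. P = [[1, 5], [2], [3], [4]].

So P = [[1, 5], [2], [3], [4]], Q = [[1, 3], [2], [4], [5]].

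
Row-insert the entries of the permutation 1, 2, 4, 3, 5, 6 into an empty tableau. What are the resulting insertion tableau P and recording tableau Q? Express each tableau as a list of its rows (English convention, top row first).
P = [[1, 2, 3, 5, 6], [4]], Q = [[1, 2, 3, 5, 6], [4]]

Insert each entry of the permutation into P by Schensted row insertion, recording in Q the position of each new cell.

Insert 1: appended to row 1. P = [[1]].
Insert 2: appended to row 1. P = [[1, 2]].
Insert 4: appended to row 1. P = [[1, 2, 4]].
Insert 3: 3 bumps 4 from row 1; 4 starts row 2. P = [[1, 2, 3], [4]].
Insert 5: appended to row 1. P = [[1, 2, 3, 5], [4]].
Insert 6: appended to row 1. P = [[1, 2, 3, 5, 6], [4]].

So P = [[1, 2, 3, 5, 6], [4]], Q = [[1, 2, 3, 5, 6], [4]].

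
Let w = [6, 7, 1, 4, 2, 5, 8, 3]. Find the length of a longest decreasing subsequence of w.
3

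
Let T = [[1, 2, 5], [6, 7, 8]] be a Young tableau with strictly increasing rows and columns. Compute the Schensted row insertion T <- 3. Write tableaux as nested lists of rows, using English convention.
In row 1, 3 replaces 5 (the leftmost entry greater than 3); 5 is bumped to row 2. In row 2, 5 replaces 6 (the leftmost entry greater than 5); 6 is bumped to row 3. 6 starts a new row 3. The new tableau is [[1, 2, 3], [5, 7, 8], [6]].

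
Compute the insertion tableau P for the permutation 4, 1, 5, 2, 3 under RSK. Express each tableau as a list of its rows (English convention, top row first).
Insert 4: appended to row 1. P = [[4]].
Insert 1: 1 bumps 4 from row 1; 4 starts row 2. P = [[1], [4]].
Insert 5: appended to row 1. P = [[1, 5], [4]].
Insert 2: 2 bumps 5 from row 1; 5 appends to row 2. P = [[1, 2], [4, 5]].
Insert 3: appended to row 1. P = [[1, 2, 3], [4, 5]].

So P = [[1, 2, 3], [4, 5]].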